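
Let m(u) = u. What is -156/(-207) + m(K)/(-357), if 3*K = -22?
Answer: 19070/24633 ≈ 0.77417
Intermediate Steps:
K = -22/3 (K = (⅓)*(-22) = -22/3 ≈ -7.3333)
-156/(-207) + m(K)/(-357) = -156/(-207) - 22/3/(-357) = -156*(-1/207) - 22/3*(-1/357) = 52/69 + 22/1071 = 19070/24633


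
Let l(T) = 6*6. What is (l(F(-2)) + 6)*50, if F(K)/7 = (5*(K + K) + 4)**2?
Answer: 2100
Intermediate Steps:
F(K) = 7*(4 + 10*K)**2 (F(K) = 7*(5*(K + K) + 4)**2 = 7*(5*(2*K) + 4)**2 = 7*(10*K + 4)**2 = 7*(4 + 10*K)**2)
l(T) = 36
(l(F(-2)) + 6)*50 = (36 + 6)*50 = 42*50 = 2100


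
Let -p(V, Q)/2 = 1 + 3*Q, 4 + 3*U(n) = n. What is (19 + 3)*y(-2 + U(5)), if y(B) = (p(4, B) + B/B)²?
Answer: 1782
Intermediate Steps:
U(n) = -4/3 + n/3
p(V, Q) = -2 - 6*Q (p(V, Q) = -2*(1 + 3*Q) = -2 - 6*Q)
y(B) = (-1 - 6*B)² (y(B) = ((-2 - 6*B) + B/B)² = ((-2 - 6*B) + 1)² = (-1 - 6*B)²)
(19 + 3)*y(-2 + U(5)) = (19 + 3)*(1 + 6*(-2 + (-4/3 + (⅓)*5)))² = 22*(1 + 6*(-2 + (-4/3 + 5/3)))² = 22*(1 + 6*(-2 + ⅓))² = 22*(1 + 6*(-5/3))² = 22*(1 - 10)² = 22*(-9)² = 22*81 = 1782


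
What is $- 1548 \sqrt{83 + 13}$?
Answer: $- 6192 \sqrt{6} \approx -15167.0$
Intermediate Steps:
$- 1548 \sqrt{83 + 13} = - 1548 \sqrt{96} = - 1548 \cdot 4 \sqrt{6} = - 6192 \sqrt{6}$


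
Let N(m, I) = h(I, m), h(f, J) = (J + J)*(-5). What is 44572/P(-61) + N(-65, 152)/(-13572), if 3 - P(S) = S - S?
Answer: 7755503/522 ≈ 14857.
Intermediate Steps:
h(f, J) = -10*J (h(f, J) = (2*J)*(-5) = -10*J)
N(m, I) = -10*m
P(S) = 3 (P(S) = 3 - (S - S) = 3 - 1*0 = 3 + 0 = 3)
44572/P(-61) + N(-65, 152)/(-13572) = 44572/3 - 10*(-65)/(-13572) = 44572*(⅓) + 650*(-1/13572) = 44572/3 - 25/522 = 7755503/522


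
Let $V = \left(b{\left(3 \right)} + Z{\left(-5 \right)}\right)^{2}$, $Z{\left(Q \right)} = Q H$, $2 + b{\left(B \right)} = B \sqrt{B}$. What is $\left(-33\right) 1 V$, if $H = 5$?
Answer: $-24948 + 5346 \sqrt{3} \approx -15688.0$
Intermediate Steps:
$b{\left(B \right)} = -2 + B^{\frac{3}{2}}$ ($b{\left(B \right)} = -2 + B \sqrt{B} = -2 + B^{\frac{3}{2}}$)
$Z{\left(Q \right)} = 5 Q$ ($Z{\left(Q \right)} = Q 5 = 5 Q$)
$V = \left(-27 + 3 \sqrt{3}\right)^{2}$ ($V = \left(\left(-2 + 3^{\frac{3}{2}}\right) + 5 \left(-5\right)\right)^{2} = \left(\left(-2 + 3 \sqrt{3}\right) - 25\right)^{2} = \left(-27 + 3 \sqrt{3}\right)^{2} \approx 475.41$)
$\left(-33\right) 1 V = \left(-33\right) 1 \left(756 - 162 \sqrt{3}\right) = - 33 \left(756 - 162 \sqrt{3}\right) = -24948 + 5346 \sqrt{3}$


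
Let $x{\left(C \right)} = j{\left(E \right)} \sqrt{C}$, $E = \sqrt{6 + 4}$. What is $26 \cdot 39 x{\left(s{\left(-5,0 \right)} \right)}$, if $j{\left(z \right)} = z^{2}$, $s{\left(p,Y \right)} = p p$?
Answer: $50700$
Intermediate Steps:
$E = \sqrt{10} \approx 3.1623$
$s{\left(p,Y \right)} = p^{2}$
$x{\left(C \right)} = 10 \sqrt{C}$ ($x{\left(C \right)} = \left(\sqrt{10}\right)^{2} \sqrt{C} = 10 \sqrt{C}$)
$26 \cdot 39 x{\left(s{\left(-5,0 \right)} \right)} = 26 \cdot 39 \cdot 10 \sqrt{\left(-5\right)^{2}} = 1014 \cdot 10 \sqrt{25} = 1014 \cdot 10 \cdot 5 = 1014 \cdot 50 = 50700$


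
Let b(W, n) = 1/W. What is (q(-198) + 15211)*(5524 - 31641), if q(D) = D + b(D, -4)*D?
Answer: -392120638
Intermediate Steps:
q(D) = 1 + D (q(D) = D + D/D = D + 1 = 1 + D)
(q(-198) + 15211)*(5524 - 31641) = ((1 - 198) + 15211)*(5524 - 31641) = (-197 + 15211)*(-26117) = 15014*(-26117) = -392120638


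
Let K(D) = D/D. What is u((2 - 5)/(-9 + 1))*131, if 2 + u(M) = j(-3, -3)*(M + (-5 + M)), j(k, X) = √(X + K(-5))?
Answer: -262 - 2227*I*√2/4 ≈ -262.0 - 787.36*I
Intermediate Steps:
K(D) = 1
j(k, X) = √(1 + X) (j(k, X) = √(X + 1) = √(1 + X))
u(M) = -2 + I*√2*(-5 + 2*M) (u(M) = -2 + √(1 - 3)*(M + (-5 + M)) = -2 + √(-2)*(-5 + 2*M) = -2 + (I*√2)*(-5 + 2*M) = -2 + I*√2*(-5 + 2*M))
u((2 - 5)/(-9 + 1))*131 = (-2 - 5*I*√2 + 2*I*((2 - 5)/(-9 + 1))*√2)*131 = (-2 - 5*I*√2 + 2*I*(-3/(-8))*√2)*131 = (-2 - 5*I*√2 + 2*I*(-3*(-⅛))*√2)*131 = (-2 - 5*I*√2 + 2*I*(3/8)*√2)*131 = (-2 - 5*I*√2 + 3*I*√2/4)*131 = (-2 - 17*I*√2/4)*131 = -262 - 2227*I*√2/4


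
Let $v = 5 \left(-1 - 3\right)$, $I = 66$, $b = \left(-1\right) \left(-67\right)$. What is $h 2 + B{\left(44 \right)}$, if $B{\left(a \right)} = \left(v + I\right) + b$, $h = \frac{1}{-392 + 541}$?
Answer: $\frac{16839}{149} \approx 113.01$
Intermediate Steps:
$b = 67$
$h = \frac{1}{149} \approx 0.0067114$
$v = -20$ ($v = 5 \left(-4\right) = -20$)
$B{\left(a \right)} = 113$ ($B{\left(a \right)} = \left(-20 + 66\right) + 67 = 46 + 67 = 113$)
$h 2 + B{\left(44 \right)} = \frac{1}{149} \cdot 2 + 113 = \frac{2}{149} + 113 = \frac{16839}{149}$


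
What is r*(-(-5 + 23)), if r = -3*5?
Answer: 270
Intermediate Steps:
r = -15
r*(-(-5 + 23)) = -(-15)*(-5 + 23) = -(-15)*18 = -15*(-18) = 270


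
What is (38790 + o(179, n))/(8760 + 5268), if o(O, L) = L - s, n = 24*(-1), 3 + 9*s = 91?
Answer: 174403/63126 ≈ 2.7628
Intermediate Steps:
s = 88/9 (s = -⅓ + (⅑)*91 = -⅓ + 91/9 = 88/9 ≈ 9.7778)
n = -24
o(O, L) = -88/9 + L (o(O, L) = L - 1*88/9 = L - 88/9 = -88/9 + L)
(38790 + o(179, n))/(8760 + 5268) = (38790 + (-88/9 - 24))/(8760 + 5268) = (38790 - 304/9)/14028 = (348806/9)*(1/14028) = 174403/63126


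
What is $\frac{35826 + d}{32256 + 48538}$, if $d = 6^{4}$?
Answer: $\frac{18561}{40397} \approx 0.45947$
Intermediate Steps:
$d = 1296$
$\frac{35826 + d}{32256 + 48538} = \frac{35826 + 1296}{32256 + 48538} = \frac{37122}{80794} = 37122 \cdot \frac{1}{80794} = \frac{18561}{40397}$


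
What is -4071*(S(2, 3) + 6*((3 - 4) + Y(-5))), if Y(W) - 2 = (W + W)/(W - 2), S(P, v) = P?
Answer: -472236/7 ≈ -67462.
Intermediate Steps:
Y(W) = 2 + 2*W/(-2 + W) (Y(W) = 2 + (W + W)/(W - 2) = 2 + (2*W)/(-2 + W) = 2 + 2*W/(-2 + W))
-4071*(S(2, 3) + 6*((3 - 4) + Y(-5))) = -4071*(2 + 6*((3 - 4) + 4*(-1 - 5)/(-2 - 5))) = -4071*(2 + 6*(-1 + 4*(-6)/(-7))) = -4071*(2 + 6*(-1 + 4*(-⅐)*(-6))) = -4071*(2 + 6*(-1 + 24/7)) = -4071*(2 + 6*(17/7)) = -4071*(2 + 102/7) = -4071*116/7 = -472236/7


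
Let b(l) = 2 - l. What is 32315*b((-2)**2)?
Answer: -64630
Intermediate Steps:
32315*b((-2)**2) = 32315*(2 - 1*(-2)**2) = 32315*(2 - 1*4) = 32315*(2 - 4) = 32315*(-2) = -64630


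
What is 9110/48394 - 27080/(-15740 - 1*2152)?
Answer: 184188205/108233181 ≈ 1.7018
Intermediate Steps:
9110/48394 - 27080/(-15740 - 1*2152) = 9110*(1/48394) - 27080/(-15740 - 2152) = 4555/24197 - 27080/(-17892) = 4555/24197 - 27080*(-1/17892) = 4555/24197 + 6770/4473 = 184188205/108233181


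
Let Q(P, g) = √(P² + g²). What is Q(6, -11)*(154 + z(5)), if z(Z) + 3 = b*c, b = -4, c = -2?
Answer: 159*√157 ≈ 1992.3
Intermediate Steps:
z(Z) = 5 (z(Z) = -3 - 4*(-2) = -3 + 8 = 5)
Q(6, -11)*(154 + z(5)) = √(6² + (-11)²)*(154 + 5) = √(36 + 121)*159 = √157*159 = 159*√157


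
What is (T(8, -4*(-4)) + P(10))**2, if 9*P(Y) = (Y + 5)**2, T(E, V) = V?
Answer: 1681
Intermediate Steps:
P(Y) = (5 + Y)**2/9 (P(Y) = (Y + 5)**2/9 = (5 + Y)**2/9)
(T(8, -4*(-4)) + P(10))**2 = (-4*(-4) + (5 + 10)**2/9)**2 = (16 + (1/9)*15**2)**2 = (16 + (1/9)*225)**2 = (16 + 25)**2 = 41**2 = 1681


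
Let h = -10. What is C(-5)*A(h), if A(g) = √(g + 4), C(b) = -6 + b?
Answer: -11*I*√6 ≈ -26.944*I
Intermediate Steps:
A(g) = √(4 + g)
C(-5)*A(h) = (-6 - 5)*√(4 - 10) = -11*I*√6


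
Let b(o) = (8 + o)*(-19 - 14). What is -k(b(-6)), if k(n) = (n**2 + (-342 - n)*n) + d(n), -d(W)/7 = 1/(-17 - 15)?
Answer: -722311/32 ≈ -22572.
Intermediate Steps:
d(W) = 7/32 (d(W) = -7/(-17 - 15) = -7/(-32) = -7*(-1/32) = 7/32)
b(o) = -264 - 33*o (b(o) = (8 + o)*(-33) = -264 - 33*o)
k(n) = 7/32 + n**2 + n*(-342 - n) (k(n) = (n**2 + (-342 - n)*n) + 7/32 = (n**2 + n*(-342 - n)) + 7/32 = 7/32 + n**2 + n*(-342 - n))
-k(b(-6)) = -(7/32 - 342*(-264 - 33*(-6))) = -(7/32 - 342*(-264 + 198)) = -(7/32 - 342*(-66)) = -(7/32 + 22572) = -1*722311/32 = -722311/32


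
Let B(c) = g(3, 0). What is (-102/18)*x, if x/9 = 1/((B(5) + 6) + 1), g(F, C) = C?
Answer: -51/7 ≈ -7.2857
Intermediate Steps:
B(c) = 0
x = 9/7 (x = 9/((0 + 6) + 1) = 9/(6 + 1) = 9/7 ≈ 1.2857)
(-102/18)*x = -102/18*(9/7) = -102*1/18*(9/7) = -17/3*9/7 = -51/7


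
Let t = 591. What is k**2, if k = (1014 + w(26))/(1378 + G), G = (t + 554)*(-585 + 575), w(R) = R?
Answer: 16900/1585081 ≈ 0.010662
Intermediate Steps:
G = -11450 (G = (591 + 554)*(-585 + 575) = 1145*(-10) = -11450)
k = -130/1259 (k = (1014 + 26)/(1378 - 11450) = 1040/(-10072) = 1040*(-1/10072) = -130/1259 ≈ -0.10326)
k**2 = (-130/1259)**2 = 16900/1585081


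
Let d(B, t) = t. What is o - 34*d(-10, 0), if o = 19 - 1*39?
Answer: -20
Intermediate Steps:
o = -20 (o = 19 - 39 = -20)
o - 34*d(-10, 0) = -20 - 34*0 = -20 + 0 = -20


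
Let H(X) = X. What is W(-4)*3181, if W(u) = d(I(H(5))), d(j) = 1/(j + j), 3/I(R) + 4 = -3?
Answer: -22267/6 ≈ -3711.2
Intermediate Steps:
I(R) = -3/7 (I(R) = 3/(-4 - 3) = 3/(-7) = 3*(-⅐) = -3/7)
d(j) = 1/(2*j)
W(u) = -7/6 (W(u) = 1/(2*(-3/7)) = (½)*(-7/3) = -7/6)
W(-4)*3181 = -7/6*3181 = -22267/6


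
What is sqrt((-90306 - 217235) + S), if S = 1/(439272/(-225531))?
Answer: I*sqrt(183157952453774)/24404 ≈ 554.56*I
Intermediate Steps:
S = -25059/48808 (S = 1/(439272*(-1/225531)) = 1/(-48808/25059) = -25059/48808 ≈ -0.51342)
sqrt((-90306 - 217235) + S) = sqrt((-90306 - 217235) - 25059/48808) = sqrt(-307541 - 25059/48808) = sqrt(-15010486187/48808) = I*sqrt(183157952453774)/24404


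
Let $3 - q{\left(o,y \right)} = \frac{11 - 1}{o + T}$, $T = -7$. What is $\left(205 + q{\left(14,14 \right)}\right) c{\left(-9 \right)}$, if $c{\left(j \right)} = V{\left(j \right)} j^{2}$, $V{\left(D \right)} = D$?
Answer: $- \frac{1054134}{7} \approx -1.5059 \cdot 10^{5}$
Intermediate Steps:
$q{\left(o,y \right)} = 3 - \frac{10}{-7 + o}$ ($q{\left(o,y \right)} = 3 - \frac{11 - 1}{o - 7} = 3 - \frac{10}{-7 + o}$)
$c{\left(j \right)} = j^{3}$ ($c{\left(j \right)} = j j^{2} = j^{3}$)
$\left(205 + q{\left(14,14 \right)}\right) c{\left(-9 \right)} = \left(205 + \frac{-31 + 3 \cdot 14}{-7 + 14}\right) \left(-9\right)^{3} = \left(205 + \frac{-31 + 42}{7}\right) \left(-729\right) = \left(205 + \frac{1}{7} \cdot 11\right) \left(-729\right) = \left(205 + \frac{11}{7}\right) \left(-729\right) = \frac{1446}{7} \left(-729\right) = - \frac{1054134}{7}$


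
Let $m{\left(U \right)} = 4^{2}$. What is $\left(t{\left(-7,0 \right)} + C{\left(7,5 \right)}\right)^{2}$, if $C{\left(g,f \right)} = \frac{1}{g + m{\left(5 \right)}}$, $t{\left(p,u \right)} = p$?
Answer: $\frac{25600}{529} \approx 48.393$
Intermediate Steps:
$m{\left(U \right)} = 16$
$C{\left(g,f \right)} = \frac{1}{16 + g}$ ($C{\left(g,f \right)} = \frac{1}{g + 16} = \frac{1}{16 + g}$)
$\left(t{\left(-7,0 \right)} + C{\left(7,5 \right)}\right)^{2} = \left(-7 + \frac{1}{16 + 7}\right)^{2} = \left(-7 + \frac{1}{23}\right)^{2} = \left(- \frac{160}{23}\right)^{2} = \frac{25600}{529}$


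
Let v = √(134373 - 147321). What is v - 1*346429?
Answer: -346429 + 2*I*√3237 ≈ -3.4643e+5 + 113.79*I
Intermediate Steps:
v = 2*I*√3237 (v = √(-12948) = 2*I*√3237 ≈ 113.79*I)
v - 1*346429 = 2*I*√3237 - 1*346429 = 2*I*√3237 - 346429 = -346429 + 2*I*√3237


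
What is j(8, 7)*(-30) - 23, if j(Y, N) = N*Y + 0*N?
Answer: -1703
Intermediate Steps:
j(Y, N) = N*Y (j(Y, N) = N*Y + 0 = N*Y)
j(8, 7)*(-30) - 23 = (7*8)*(-30) - 23 = 56*(-30) - 23 = -1680 - 23 = -1703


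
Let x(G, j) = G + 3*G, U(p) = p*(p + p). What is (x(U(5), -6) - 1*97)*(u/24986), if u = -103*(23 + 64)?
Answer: -922983/24986 ≈ -36.940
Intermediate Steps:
U(p) = 2*p**2 (U(p) = p*(2*p) = 2*p**2)
x(G, j) = 4*G
u = -8961 (u = -103*87 = -8961)
(x(U(5), -6) - 1*97)*(u/24986) = (4*(2*5**2) - 1*97)*(-8961/24986) = (4*(2*25) - 97)*(-8961*1/24986) = (4*50 - 97)*(-8961/24986) = (200 - 97)*(-8961/24986) = 103*(-8961/24986) = -922983/24986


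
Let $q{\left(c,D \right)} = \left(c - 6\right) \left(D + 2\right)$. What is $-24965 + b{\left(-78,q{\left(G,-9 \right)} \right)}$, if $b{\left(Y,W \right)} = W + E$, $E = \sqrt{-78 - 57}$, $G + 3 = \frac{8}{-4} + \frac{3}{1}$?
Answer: $-24909 + 3 i \sqrt{15} \approx -24909.0 + 11.619 i$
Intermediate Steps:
$G = -2$ ($G = -3 + \left(\frac{8}{-4} + \frac{3}{1}\right) = -3 + \left(8 \left(- \frac{1}{4}\right) + 3 \cdot 1\right) = -3 + \left(-2 + 3\right) = -3 + 1 = -2$)
$q{\left(c,D \right)} = \left(-6 + c\right) \left(2 + D\right)$
$E = 3 i \sqrt{15}$ ($E = \sqrt{-135} = 3 i \sqrt{15} \approx 11.619 i$)
$b{\left(Y,W \right)} = W + 3 i \sqrt{15}$
$-24965 + b{\left(-78,q{\left(G,-9 \right)} \right)} = -24965 + \left(\left(-12 - -54 + 2 \left(-2\right) - -18\right) + 3 i \sqrt{15}\right) = -24965 + \left(\left(-12 + 54 - 4 + 18\right) + 3 i \sqrt{15}\right) = -24965 + \left(56 + 3 i \sqrt{15}\right) = -24909 + 3 i \sqrt{15}$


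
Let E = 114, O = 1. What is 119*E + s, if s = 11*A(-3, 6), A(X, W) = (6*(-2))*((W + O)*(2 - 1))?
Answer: 12642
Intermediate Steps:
A(X, W) = -12 - 12*W (A(X, W) = (6*(-2))*((W + 1)*(2 - 1)) = -12*(1 + W) = -12 - 12*W)
s = -924 (s = 11*(-12 - 12*6) = 11*(-12 - 72) = 11*(-84) = -924)
119*E + s = 119*114 - 924 = 13566 - 924 = 12642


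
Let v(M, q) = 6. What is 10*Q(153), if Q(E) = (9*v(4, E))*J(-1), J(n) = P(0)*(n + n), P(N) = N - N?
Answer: 0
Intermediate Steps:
P(N) = 0
J(n) = 0 (J(n) = 0*(n + n) = 0*(2*n) = 0)
Q(E) = 0 (Q(E) = (9*6)*0 = 54*0 = 0)
10*Q(153) = 10*0 = 0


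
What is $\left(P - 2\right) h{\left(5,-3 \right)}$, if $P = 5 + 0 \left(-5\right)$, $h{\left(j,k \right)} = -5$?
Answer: $-15$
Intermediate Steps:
$P = 5$ ($P = 5 + 0 = 5$)
$\left(P - 2\right) h{\left(5,-3 \right)} = \left(5 - 2\right) \left(-5\right) = 3 \left(-5\right) = -15$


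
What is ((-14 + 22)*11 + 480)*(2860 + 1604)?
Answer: 2535552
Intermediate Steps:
((-14 + 22)*11 + 480)*(2860 + 1604) = (8*11 + 480)*4464 = (88 + 480)*4464 = 568*4464 = 2535552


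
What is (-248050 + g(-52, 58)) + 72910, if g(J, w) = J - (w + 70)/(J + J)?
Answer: -2277480/13 ≈ -1.7519e+5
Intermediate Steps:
g(J, w) = J - (70 + w)/(2*J)
(-248050 + g(-52, 58)) + 72910 = (-248050 + (-35 + (-52)**2 - 1/2*58)/(-52)) + 72910 = (-248050 - (-35 + 2704 - 29)/52) + 72910 = (-248050 - 1/52*2640) + 72910 = (-248050 - 660/13) + 72910 = -3225310/13 + 72910 = -2277480/13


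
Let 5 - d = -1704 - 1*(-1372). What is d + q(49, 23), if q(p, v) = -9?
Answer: 328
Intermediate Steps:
d = 337 (d = 5 - (-1704 - 1*(-1372)) = 5 - (-1704 + 1372) = 5 - 1*(-332) = 5 + 332 = 337)
d + q(49, 23) = 337 - 9 = 328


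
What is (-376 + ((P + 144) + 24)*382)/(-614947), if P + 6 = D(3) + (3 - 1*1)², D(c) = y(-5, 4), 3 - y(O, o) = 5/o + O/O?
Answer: -126645/1229894 ≈ -0.10297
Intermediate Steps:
y(O, o) = 2 - 5/o (y(O, o) = 3 - (5/o + O/O) = 3 - (5/o + 1) = 3 - (1 + 5/o) = 3 + (-1 - 5/o) = 2 - 5/o)
D(c) = ¾ (D(c) = 2 - 5/4 = ¾)
P = -5/4 (P = -6 + (¾ + (3 - 1*1)²) = -6 + (¾ + (3 - 1)²) = -6 + (¾ + 2²) = -6 + (¾ + 4) = -6 + 19/4 = -5/4 ≈ -1.2500)
(-376 + ((P + 144) + 24)*382)/(-614947) = (-376 + ((-5/4 + 144) + 24)*382)/(-614947) = (-376 + (571/4 + 24)*382)*(-1/614947) = (-376 + (667/4)*382)*(-1/614947) = (-376 + 127397/2)*(-1/614947) = (126645/2)*(-1/614947) = -126645/1229894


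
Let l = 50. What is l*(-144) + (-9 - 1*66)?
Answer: -7275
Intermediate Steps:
l*(-144) + (-9 - 1*66) = 50*(-144) + (-9 - 1*66) = -7200 + (-9 - 66) = -7200 - 75 = -7275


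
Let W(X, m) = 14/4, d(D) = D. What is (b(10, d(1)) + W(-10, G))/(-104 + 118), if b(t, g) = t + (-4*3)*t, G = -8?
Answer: -213/28 ≈ -7.6071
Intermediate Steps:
b(t, g) = -11*t (b(t, g) = t - 12*t = -11*t)
W(X, m) = 7/2 (W(X, m) = 14*(¼) = 7/2)
(b(10, d(1)) + W(-10, G))/(-104 + 118) = (-11*10 + 7/2)/(-104 + 118) = (-110 + 7/2)/14 = -213/2*1/14 = -213/28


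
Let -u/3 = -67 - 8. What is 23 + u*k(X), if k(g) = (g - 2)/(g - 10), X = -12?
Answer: 1828/11 ≈ 166.18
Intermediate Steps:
u = 225 (u = -3*(-67 - 8) = -3*(-75) = 225)
k(g) = (-2 + g)/(-10 + g)
23 + u*k(X) = 23 + 225*((-2 - 12)/(-10 - 12)) = 23 + 225*(-14/(-22)) = 23 + 225*(-1/22*(-14)) = 23 + 225*(7/11) = 23 + 1575/11 = 1828/11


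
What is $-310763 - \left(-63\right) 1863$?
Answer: $-193394$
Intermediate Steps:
$-310763 - \left(-63\right) 1863 = -310763 - -117369 = -310763 + 117369 = -193394$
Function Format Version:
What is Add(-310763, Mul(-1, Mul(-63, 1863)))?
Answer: -193394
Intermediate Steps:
Add(-310763, Mul(-1, Mul(-63, 1863))) = Add(-310763, Mul(-1, -117369)) = Add(-310763, 117369) = -193394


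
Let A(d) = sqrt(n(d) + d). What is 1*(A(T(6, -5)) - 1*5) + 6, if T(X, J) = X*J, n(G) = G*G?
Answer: 1 + sqrt(870) ≈ 30.496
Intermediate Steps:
n(G) = G**2
T(X, J) = J*X
A(d) = sqrt(d + d**2) (A(d) = sqrt(d**2 + d) = sqrt(d + d**2))
1*(A(T(6, -5)) - 1*5) + 6 = 1*(sqrt((-5*6)*(1 - 5*6)) - 1*5) + 6 = 1*(sqrt(-30*(1 - 30)) - 5) + 6 = 1*(sqrt(-30*(-29)) - 5) + 6 = 1*(sqrt(870) - 5) + 6 = 1*(-5 + sqrt(870)) + 6 = (-5 + sqrt(870)) + 6 = 1 + sqrt(870)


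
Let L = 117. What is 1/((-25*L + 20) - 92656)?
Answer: -1/95561 ≈ -1.0465e-5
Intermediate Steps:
1/((-25*L + 20) - 92656) = 1/((-25*117 + 20) - 92656) = 1/((-2925 + 20) - 92656) = 1/(-2905 - 92656) = 1/(-95561) = -1/95561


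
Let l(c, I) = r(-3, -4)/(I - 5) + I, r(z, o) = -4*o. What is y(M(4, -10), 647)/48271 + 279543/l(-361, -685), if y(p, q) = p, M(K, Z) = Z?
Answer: -4655370316115/11408030243 ≈ -408.08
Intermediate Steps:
l(c, I) = I + 16/(-5 + I) (l(c, I) = (-4*(-4))/(I - 5) + I = 16/(-5 + I) + I = I + 16/(-5 + I))
y(M(4, -10), 647)/48271 + 279543/l(-361, -685) = -10/48271 + 279543/(((16 + (-685)² - 5*(-685))/(-5 - 685))) = -10*1/48271 + 279543/(((16 + 469225 + 3425)/(-690))) = -10/48271 + 279543/((-1/690*472666)) = -10/48271 + 279543/(-236333/345) = -10/48271 + 279543*(-345/236333) = -10/48271 - 96442335/236333 = -4655370316115/11408030243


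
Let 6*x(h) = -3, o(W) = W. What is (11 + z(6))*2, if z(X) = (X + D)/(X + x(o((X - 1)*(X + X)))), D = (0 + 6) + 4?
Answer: 306/11 ≈ 27.818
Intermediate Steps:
D = 10 (D = 6 + 4 = 10)
x(h) = -1/2 (x(h) = (1/6)*(-3) = -1/2)
z(X) = (10 + X)/(-1/2 + X) (z(X) = (X + 10)/(X - 1/2) = (10 + X)/(-1/2 + X))
(11 + z(6))*2 = (11 + 2*(10 + 6)/(-1 + 2*6))*2 = (11 + 2*16/(-1 + 12))*2 = (11 + 2*16/11)*2 = (11 + 2*(1/11)*16)*2 = (11 + 32/11)*2 = (153/11)*2 = 306/11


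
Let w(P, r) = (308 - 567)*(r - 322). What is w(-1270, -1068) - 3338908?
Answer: -2978898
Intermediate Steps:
w(P, r) = 83398 - 259*r (w(P, r) = -259*(-322 + r) = 83398 - 259*r)
w(-1270, -1068) - 3338908 = (83398 - 259*(-1068)) - 3338908 = (83398 + 276612) - 3338908 = 360010 - 3338908 = -2978898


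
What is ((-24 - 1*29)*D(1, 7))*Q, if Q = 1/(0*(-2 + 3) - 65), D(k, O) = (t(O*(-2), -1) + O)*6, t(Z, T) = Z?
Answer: -2226/65 ≈ -34.246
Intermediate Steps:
D(k, O) = -6*O (D(k, O) = (O*(-2) + O)*6 = (-2*O + O)*6 = -O*6 = -6*O)
Q = -1/65 (Q = 1/(0*1 - 65) = 1/(0 - 65) = 1/(-65) = -1/65 ≈ -0.015385)
((-24 - 1*29)*D(1, 7))*Q = ((-24 - 1*29)*(-6*7))*(-1/65) = ((-24 - 29)*(-42))*(-1/65) = -53*(-42)*(-1/65) = 2226*(-1/65) = -2226/65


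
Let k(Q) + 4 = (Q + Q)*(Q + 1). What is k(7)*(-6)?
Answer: -648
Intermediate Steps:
k(Q) = -4 + 2*Q*(1 + Q) (k(Q) = -4 + (Q + Q)*(Q + 1) = -4 + (2*Q)*(1 + Q) = -4 + 2*Q*(1 + Q))
k(7)*(-6) = (-4 + 2*7 + 2*7**2)*(-6) = (-4 + 14 + 2*49)*(-6) = (-4 + 14 + 98)*(-6) = 108*(-6) = -648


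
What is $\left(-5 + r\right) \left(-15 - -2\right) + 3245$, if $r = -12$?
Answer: $3466$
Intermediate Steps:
$\left(-5 + r\right) \left(-15 - -2\right) + 3245 = \left(-5 - 12\right) \left(-15 - -2\right) + 3245 = - 17 \left(-15 + 2\right) + 3245 = \left(-17\right) \left(-13\right) + 3245 = 221 + 3245 = 3466$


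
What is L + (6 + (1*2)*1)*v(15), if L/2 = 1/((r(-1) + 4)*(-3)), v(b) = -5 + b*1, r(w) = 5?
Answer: 2158/27 ≈ 79.926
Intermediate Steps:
v(b) = -5 + b
L = -2/27 (L = 2/(((5 + 4)*(-3))) = 2/((9*(-3))) = 2/(-27) = 2*(-1/27) = -2/27 ≈ -0.074074)
L + (6 + (1*2)*1)*v(15) = -2/27 + (6 + (1*2)*1)*(-5 + 15) = -2/27 + (6 + 2*1)*10 = -2/27 + (6 + 2)*10 = -2/27 + 8*10 = -2/27 + 80 = 2158/27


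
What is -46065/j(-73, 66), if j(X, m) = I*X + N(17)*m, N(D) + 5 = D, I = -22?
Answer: -46065/2398 ≈ -19.210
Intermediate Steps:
N(D) = -5 + D
j(X, m) = -22*X + 12*m (j(X, m) = -22*X + (-5 + 17)*m = -22*X + 12*m)
-46065/j(-73, 66) = -46065/(-22*(-73) + 12*66) = -46065/(1606 + 792) = -46065/2398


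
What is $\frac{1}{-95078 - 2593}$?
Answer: $- \frac{1}{97671} \approx -1.0238 \cdot 10^{-5}$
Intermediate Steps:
$\frac{1}{-95078 - 2593} = \frac{1}{-97671} = - \frac{1}{97671}$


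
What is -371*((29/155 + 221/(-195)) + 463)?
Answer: -15942241/93 ≈ -1.7142e+5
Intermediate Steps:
-371*((29/155 + 221/(-195)) + 463) = -371*((29*(1/155) + 221*(-1/195)) + 463) = -371*((29/155 - 17/15) + 463) = -371*(-88/93 + 463) = -371*42971/93 = -15942241/93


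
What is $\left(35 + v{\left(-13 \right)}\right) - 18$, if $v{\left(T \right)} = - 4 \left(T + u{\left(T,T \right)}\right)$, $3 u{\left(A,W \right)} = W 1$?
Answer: $\frac{259}{3} \approx 86.333$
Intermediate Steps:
$u{\left(A,W \right)} = \frac{W}{3}$ ($u{\left(A,W \right)} = \frac{W 1}{3} = \frac{W}{3}$)
$v{\left(T \right)} = - \frac{16 T}{3}$ ($v{\left(T \right)} = - 4 \left(T + \frac{T}{3}\right) = - 4 \frac{4 T}{3} = - \frac{16 T}{3}$)
$\left(35 + v{\left(-13 \right)}\right) - 18 = \left(35 - - \frac{208}{3}\right) - 18 = \left(35 + \frac{208}{3}\right) - 18 = \frac{313}{3} - 18 = \frac{259}{3}$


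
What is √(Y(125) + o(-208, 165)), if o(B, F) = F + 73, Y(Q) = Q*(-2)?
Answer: 2*I*√3 ≈ 3.4641*I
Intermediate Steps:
Y(Q) = -2*Q
o(B, F) = 73 + F
√(Y(125) + o(-208, 165)) = √(-2*125 + (73 + 165)) = √(-250 + 238) = √(-12) = 2*I*√3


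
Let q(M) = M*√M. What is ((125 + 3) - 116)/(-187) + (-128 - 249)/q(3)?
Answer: -12/187 - 377*√3/9 ≈ -72.618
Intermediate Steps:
q(M) = M^(3/2)
((125 + 3) - 116)/(-187) + (-128 - 249)/q(3) = ((125 + 3) - 116)/(-187) + (-128 - 249)/(3^(3/2)) = (128 - 116)*(-1/187) - 377*√3/9 = 12*(-1/187) - 377*√3/9 = -12/187 - 377*√3/9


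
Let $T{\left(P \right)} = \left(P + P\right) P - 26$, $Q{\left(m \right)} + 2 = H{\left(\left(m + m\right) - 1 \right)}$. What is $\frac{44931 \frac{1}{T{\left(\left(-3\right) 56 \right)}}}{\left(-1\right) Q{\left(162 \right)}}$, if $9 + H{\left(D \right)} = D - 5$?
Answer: $- \frac{44931}{17321554} \approx -0.0025939$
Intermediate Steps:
$H{\left(D \right)} = -14 + D$ ($H{\left(D \right)} = -9 + \left(D - 5\right) = -9 + \left(-5 + D\right) = -14 + D$)
$Q{\left(m \right)} = -17 + 2 m$ ($Q{\left(m \right)} = -2 + \left(-14 + \left(\left(m + m\right) - 1\right)\right) = -2 + \left(-14 + \left(2 m - 1\right)\right) = -2 + \left(-14 + \left(-1 + 2 m\right)\right) = -2 + \left(-15 + 2 m\right) = -17 + 2 m$)
$T{\left(P \right)} = -26 + 2 P^{2}$ ($T{\left(P \right)} = 2 P P - 26 = 2 P^{2} - 26 = -26 + 2 P^{2}$)
$\frac{44931 \frac{1}{T{\left(\left(-3\right) 56 \right)}}}{\left(-1\right) Q{\left(162 \right)}} = \frac{44931 \frac{1}{-26 + 2 \left(\left(-3\right) 56\right)^{2}}}{\left(-1\right) \left(-17 + 2 \cdot 162\right)} = \frac{44931 \frac{1}{-26 + 2 \left(-168\right)^{2}}}{\left(-1\right) \left(-17 + 324\right)} = \frac{44931 \frac{1}{-26 + 2 \cdot 28224}}{\left(-1\right) 307} = \frac{44931 \frac{1}{-26 + 56448}}{-307} = \frac{44931}{56422} \left(- \frac{1}{307}\right) = - \frac{44931}{17321554}$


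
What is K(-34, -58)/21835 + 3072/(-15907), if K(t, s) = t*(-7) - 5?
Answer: -63370789/347329345 ≈ -0.18245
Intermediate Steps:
K(t, s) = -5 - 7*t (K(t, s) = -7*t - 5 = -5 - 7*t)
K(-34, -58)/21835 + 3072/(-15907) = (-5 - 7*(-34))/21835 + 3072/(-15907) = (-5 + 238)*(1/21835) + 3072*(-1/15907) = 233*(1/21835) - 3072/15907 = 233/21835 - 3072/15907 = -63370789/347329345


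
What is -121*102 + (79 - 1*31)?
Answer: -12294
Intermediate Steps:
-121*102 + (79 - 1*31) = -12342 + (79 - 31) = -12342 + 48 = -12294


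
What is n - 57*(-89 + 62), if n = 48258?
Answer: 49797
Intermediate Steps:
n - 57*(-89 + 62) = 48258 - 57*(-89 + 62) = 48258 - 57*(-27) = 48258 + 1539 = 49797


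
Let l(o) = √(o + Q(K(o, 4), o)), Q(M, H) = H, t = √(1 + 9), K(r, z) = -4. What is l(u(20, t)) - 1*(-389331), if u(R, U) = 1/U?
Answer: 389331 + 2^(¼)*5^(¾)/5 ≈ 3.8933e+5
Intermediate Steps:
t = √10 ≈ 3.1623
l(o) = √2*√o (l(o) = √(o + o) = √(2*o) = √2*√o)
l(u(20, t)) - 1*(-389331) = √2*√(1/(√10)) - 1*(-389331) = √2*√(√10/10) + 389331 = √2*(10^(¾)/10) + 389331 = 2^(¼)*5^(¾)/5 + 389331 = 389331 + 2^(¼)*5^(¾)/5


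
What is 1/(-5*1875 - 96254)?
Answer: -1/105629 ≈ -9.4671e-6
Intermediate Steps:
1/(-5*1875 - 96254) = 1/(-9375 - 96254) = 1/(-105629) = -1/105629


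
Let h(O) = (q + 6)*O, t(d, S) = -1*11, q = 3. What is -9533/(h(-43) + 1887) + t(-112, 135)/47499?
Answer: -150941489/23749500 ≈ -6.3556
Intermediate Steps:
t(d, S) = -11
h(O) = 9*O (h(O) = (3 + 6)*O = 9*O)
-9533/(h(-43) + 1887) + t(-112, 135)/47499 = -9533/(9*(-43) + 1887) - 11/47499 = -9533/(-387 + 1887) - 11*1/47499 = -9533/1500 - 11/47499 = -150941489/23749500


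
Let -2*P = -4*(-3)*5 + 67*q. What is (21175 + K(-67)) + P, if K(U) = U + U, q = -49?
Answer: 45305/2 ≈ 22653.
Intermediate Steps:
K(U) = 2*U
P = 3223/2 (P = -(-4*(-3)*5 + 67*(-49))/2 = -(12*5 - 3283)/2 = -(60 - 3283)/2 = -1/2*(-3223) = 3223/2 ≈ 1611.5)
(21175 + K(-67)) + P = (21175 + 2*(-67)) + 3223/2 = (21175 - 134) + 3223/2 = 21041 + 3223/2 = 45305/2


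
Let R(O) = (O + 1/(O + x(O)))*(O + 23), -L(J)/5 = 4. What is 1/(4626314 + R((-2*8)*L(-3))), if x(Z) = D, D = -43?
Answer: 277/1311892841 ≈ 2.1115e-7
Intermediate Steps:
L(J) = -20 (L(J) = -5*4 = -20)
x(Z) = -43
R(O) = (23 + O)*(O + 1/(-43 + O)) (R(O) = (O + 1/(O - 43))*(O + 23) = (O + 1/(-43 + O))*(23 + O) = (23 + O)*(O + 1/(-43 + O)))
1/(4626314 + R((-2*8)*L(-3))) = 1/(4626314 + (23 + (-2*8*(-20))³ - 988*(-2*8)*(-20) - 20*(-2*8*(-20))²)/(-43 - 2*8*(-20))) = 1/(4626314 + (23 + (-16*(-20))³ - (-15808)*(-20) - 20*(-16*(-20))²)/(-43 - 16*(-20))) = 1/(4626314 + (23 + 320³ - 988*320 - 20*320²)/(-43 + 320)) = 1/(4626314 + (23 + 32768000 - 316160 - 20*102400)/277) = 1/(4626314 + (23 + 32768000 - 316160 - 2048000)/277) = 1/(4626314 + (1/277)*30403863) = 1/(4626314 + 30403863/277) = 1/(1311892841/277) = 277/1311892841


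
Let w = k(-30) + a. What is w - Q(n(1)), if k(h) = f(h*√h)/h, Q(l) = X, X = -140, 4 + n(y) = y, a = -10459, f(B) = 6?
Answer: -51596/5 ≈ -10319.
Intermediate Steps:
n(y) = -4 + y
Q(l) = -140
k(h) = 6/h
w = -52296/5 (w = 6/(-30) - 10459 = 6*(-1/30) - 10459 = -⅕ - 10459 = -52296/5 ≈ -10459.)
w - Q(n(1)) = -52296/5 - 1*(-140) = -52296/5 + 140 = -51596/5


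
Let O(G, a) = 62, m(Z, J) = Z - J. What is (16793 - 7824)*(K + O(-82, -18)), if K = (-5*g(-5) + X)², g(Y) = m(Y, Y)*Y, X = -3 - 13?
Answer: 2852142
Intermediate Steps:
X = -16
g(Y) = 0 (g(Y) = (Y - Y)*Y = 0*Y = 0)
K = 256 (K = (-5*0 - 16)² = (0 - 16)² = (-16)² = 256)
(16793 - 7824)*(K + O(-82, -18)) = (16793 - 7824)*(256 + 62) = 8969*318 = 2852142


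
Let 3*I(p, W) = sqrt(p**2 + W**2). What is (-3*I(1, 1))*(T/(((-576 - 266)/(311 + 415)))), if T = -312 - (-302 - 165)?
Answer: 56265*sqrt(2)/421 ≈ 189.00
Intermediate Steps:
I(p, W) = sqrt(W**2 + p**2)/3 (I(p, W) = sqrt(p**2 + W**2)/3 = sqrt(W**2 + p**2)/3)
T = 155 (T = -312 - 1*(-467) = -312 + 467 = 155)
(-3*I(1, 1))*(T/(((-576 - 266)/(311 + 415)))) = (-sqrt(1**2 + 1**2))*(155/(((-576 - 266)/(311 + 415)))) = (-sqrt(1 + 1))*(155/((-842/726))) = (-sqrt(2))*(155/((-842*1/726))) = (-sqrt(2))*(155/(-421/363)) = (-sqrt(2))*(155*(-363/421)) = -sqrt(2)*(-56265/421) = 56265*sqrt(2)/421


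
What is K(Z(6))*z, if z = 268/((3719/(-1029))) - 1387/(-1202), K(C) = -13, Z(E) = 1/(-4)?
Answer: 4242155983/4470238 ≈ 948.98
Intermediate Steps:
Z(E) = -¼
z = -326319691/4470238 (z = 268/((3719*(-1/1029))) - 1387*(-1/1202) = 268/(-3719/1029) + 1387/1202 = 268*(-1029/3719) + 1387/1202 = -275772/3719 + 1387/1202 = -326319691/4470238 ≈ -72.998)
K(Z(6))*z = -13*(-326319691/4470238) = 4242155983/4470238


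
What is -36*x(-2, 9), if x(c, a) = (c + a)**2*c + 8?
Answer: 3240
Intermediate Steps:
x(c, a) = 8 + c*(a + c)**2 (x(c, a) = (a + c)**2*c + 8 = c*(a + c)**2 + 8 = 8 + c*(a + c)**2)
-36*x(-2, 9) = -36*(8 - 2*(9 - 2)**2) = -36*(8 - 2*7**2) = -36*(8 - 2*49) = -36*(8 - 98) = -36*(-90) = 3240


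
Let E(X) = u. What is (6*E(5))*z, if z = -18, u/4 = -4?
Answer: 1728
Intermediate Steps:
u = -16 (u = 4*(-4) = -16)
E(X) = -16
(6*E(5))*z = (6*(-16))*(-18) = -96*(-18) = 1728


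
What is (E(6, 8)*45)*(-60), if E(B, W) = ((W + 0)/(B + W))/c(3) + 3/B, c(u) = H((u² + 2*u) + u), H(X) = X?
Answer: -10050/7 ≈ -1435.7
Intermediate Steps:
c(u) = u² + 3*u (c(u) = (u² + 2*u) + u = u² + 3*u)
E(B, W) = 3/B + W/(18*(B + W)) (E(B, W) = ((W + 0)/(B + W))/((3*(3 + 3))) + 3/B = (W/(B + W))/((3*6)) + 3/B = (W/(B + W))/18 + 3/B = (W/(B + W))*(1/18) + 3/B = W/(18*(B + W)) + 3/B = 3/B + W/(18*(B + W)))
(E(6, 8)*45)*(-60) = (((1/18)*(54*6 + 54*8 + 6*8)/(6*(6 + 8)))*45)*(-60) = (((1/18)*(⅙)*(324 + 432 + 48)/14)*45)*(-60) = (((1/18)*(⅙)*(1/14)*804)*45)*(-60) = ((67/126)*45)*(-60) = (335/14)*(-60) = -10050/7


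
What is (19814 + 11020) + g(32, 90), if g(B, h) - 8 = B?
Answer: 30874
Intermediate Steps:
g(B, h) = 8 + B
(19814 + 11020) + g(32, 90) = (19814 + 11020) + (8 + 32) = 30834 + 40 = 30874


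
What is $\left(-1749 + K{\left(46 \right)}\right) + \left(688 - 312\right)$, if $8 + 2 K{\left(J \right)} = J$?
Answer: $-1354$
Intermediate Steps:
$K{\left(J \right)} = -4 + \frac{J}{2}$
$\left(-1749 + K{\left(46 \right)}\right) + \left(688 - 312\right) = \left(-1749 + \left(-4 + \frac{1}{2} \cdot 46\right)\right) + \left(688 - 312\right) = \left(-1749 + \left(-4 + 23\right)\right) + \left(688 - 312\right) = \left(-1749 + 19\right) + 376 = -1730 + 376 = -1354$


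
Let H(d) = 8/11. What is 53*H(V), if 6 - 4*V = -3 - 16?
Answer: 424/11 ≈ 38.545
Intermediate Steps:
V = 25/4 (V = 3/2 - (-3 - 16)/4 = 3/2 - 1/4*(-19) = 3/2 + 19/4 = 25/4 ≈ 6.2500)
H(d) = 8/11 (H(d) = 8*(1/11) = 8/11)
53*H(V) = 53*(8/11) = 424/11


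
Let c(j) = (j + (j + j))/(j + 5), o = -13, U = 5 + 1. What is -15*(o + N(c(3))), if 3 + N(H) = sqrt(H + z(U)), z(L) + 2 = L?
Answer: 240 - 15*sqrt(82)/4 ≈ 206.04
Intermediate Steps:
U = 6
z(L) = -2 + L
c(j) = 3*j/(5 + j) (c(j) = (j + 2*j)/(5 + j) = (3*j)/(5 + j) = 3*j/(5 + j))
N(H) = -3 + sqrt(4 + H) (N(H) = -3 + sqrt(H + (-2 + 6)) = -3 + sqrt(H + 4) = -3 + sqrt(4 + H))
-15*(o + N(c(3))) = -15*(-13 + (-3 + sqrt(4 + 3*3/(5 + 3)))) = -15*(-13 + (-3 + sqrt(4 + 3*3/8))) = -15*(-13 + (-3 + sqrt(4 + 3*3*(1/8)))) = -15*(-13 + (-3 + sqrt(4 + 9/8))) = -15*(-13 + (-3 + sqrt(41/8))) = -15*(-13 + (-3 + sqrt(82)/4)) = -15*(-16 + sqrt(82)/4) = 240 - 15*sqrt(82)/4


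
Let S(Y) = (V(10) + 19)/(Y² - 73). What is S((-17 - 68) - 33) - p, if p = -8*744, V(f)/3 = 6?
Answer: 82441189/13851 ≈ 5952.0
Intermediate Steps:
V(f) = 18 (V(f) = 3*6 = 18)
S(Y) = 37/(-73 + Y²) (S(Y) = (18 + 19)/(Y² - 73) = 37/(-73 + Y²))
p = -5952
S((-17 - 68) - 33) - p = 37/(-73 + ((-17 - 68) - 33)²) - 1*(-5952) = 37/(-73 + (-85 - 33)²) + 5952 = 37/(-73 + (-118)²) + 5952 = 37/(-73 + 13924) + 5952 = 37/13851 + 5952 = 82441189/13851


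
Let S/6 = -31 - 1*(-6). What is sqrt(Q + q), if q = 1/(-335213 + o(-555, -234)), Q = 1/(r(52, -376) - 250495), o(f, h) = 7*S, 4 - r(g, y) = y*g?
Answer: I*sqrt(44046775183292314)/77656240957 ≈ 0.0027026*I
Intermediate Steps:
r(g, y) = 4 - g*y (r(g, y) = 4 - y*g = 4 - g*y)
S = -150 (S = 6*(-31 - 1*(-6)) = 6*(-31 + 6) = 6*(-25) = -150)
o(f, h) = -1050 (o(f, h) = 7*(-150) = -1050)
Q = -1/230939 (Q = 1/((4 - 1*52*(-376)) - 250495) = 1/((4 + 19552) - 250495) = 1/(19556 - 250495) = 1/(-230939) = -1/230939 ≈ -4.3301e-6)
q = -1/336263 (q = 1/(-335213 - 1050) = 1/(-336263) = -1/336263 ≈ -2.9739e-6)
sqrt(Q + q) = sqrt(-1/230939 - 1/336263) = sqrt(-567202/77656240957) = I*sqrt(44046775183292314)/77656240957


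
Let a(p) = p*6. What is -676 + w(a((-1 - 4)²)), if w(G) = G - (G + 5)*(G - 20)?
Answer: -20676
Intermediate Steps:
a(p) = 6*p
w(G) = G - (-20 + G)*(5 + G) (w(G) = G - (5 + G)*(-20 + G) = G - (-20 + G)*(5 + G))
-676 + w(a((-1 - 4)²)) = -676 + (100 - (6*(-1 - 4)²)² + 16*(6*(-1 - 4)²)) = -676 + (100 - (6*(-5)²)² + 16*(6*(-5)²)) = -676 + (100 - (6*25)² + 16*(6*25)) = -676 + (100 - 1*150² + 16*150) = -676 + (100 - 1*22500 + 2400) = -676 + (100 - 22500 + 2400) = -676 - 20000 = -20676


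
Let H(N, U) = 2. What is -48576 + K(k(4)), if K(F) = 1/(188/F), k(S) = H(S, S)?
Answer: -4566143/94 ≈ -48576.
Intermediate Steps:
k(S) = 2
K(F) = F/188
-48576 + K(k(4)) = -48576 + (1/188)*2 = -48576 + 1/94 = -4566143/94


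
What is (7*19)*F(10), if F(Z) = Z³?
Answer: 133000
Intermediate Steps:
(7*19)*F(10) = (7*19)*10³ = 133*1000 = 133000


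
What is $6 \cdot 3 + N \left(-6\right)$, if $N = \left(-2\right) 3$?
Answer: $54$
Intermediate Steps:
$N = -6$
$6 \cdot 3 + N \left(-6\right) = 6 \cdot 3 - -36 = 18 + 36 = 54$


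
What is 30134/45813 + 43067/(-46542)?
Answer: -63392427/236914294 ≈ -0.26758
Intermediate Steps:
30134/45813 + 43067/(-46542) = 30134*(1/45813) + 43067*(-1/46542) = 30134/45813 - 43067/46542 = -63392427/236914294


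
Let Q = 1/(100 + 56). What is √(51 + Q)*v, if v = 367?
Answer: 367*√310323/78 ≈ 2621.1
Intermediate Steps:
Q = 1/156 ≈ 0.0064103
√(51 + Q)*v = √(51 + 1/156)*367 = √(7957/156)*367 = (√310323/78)*367 = 367*√310323/78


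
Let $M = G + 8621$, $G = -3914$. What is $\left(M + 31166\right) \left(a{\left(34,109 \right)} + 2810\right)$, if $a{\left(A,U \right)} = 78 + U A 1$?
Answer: $236546562$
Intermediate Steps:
$M = 4707$ ($M = -3914 + 8621 = 4707$)
$a{\left(A,U \right)} = 78 + A U$ ($a{\left(A,U \right)} = 78 + A U 1 = 78 + A U$)
$\left(M + 31166\right) \left(a{\left(34,109 \right)} + 2810\right) = \left(4707 + 31166\right) \left(\left(78 + 34 \cdot 109\right) + 2810\right) = 35873 \left(\left(78 + 3706\right) + 2810\right) = 35873 \left(3784 + 2810\right) = 35873 \cdot 6594 = 236546562$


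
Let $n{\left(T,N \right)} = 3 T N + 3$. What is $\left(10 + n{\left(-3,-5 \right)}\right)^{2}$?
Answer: $3364$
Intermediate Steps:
$n{\left(T,N \right)} = 3 + 3 N T$ ($n{\left(T,N \right)} = 3 N T + 3 = 3 + 3 N T$)
$\left(10 + n{\left(-3,-5 \right)}\right)^{2} = \left(10 + \left(3 + 3 \left(-5\right) \left(-3\right)\right)\right)^{2} = \left(10 + \left(3 + 45\right)\right)^{2} = \left(10 + 48\right)^{2} = 58^{2} = 3364$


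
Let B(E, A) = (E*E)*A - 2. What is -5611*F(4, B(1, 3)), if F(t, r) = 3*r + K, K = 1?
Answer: -22444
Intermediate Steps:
B(E, A) = -2 + A*E**2 (B(E, A) = E**2*A - 2 = A*E**2 - 2 = -2 + A*E**2)
F(t, r) = 1 + 3*r (F(t, r) = 3*r + 1 = 1 + 3*r)
-5611*F(4, B(1, 3)) = -5611*(1 + 3*(-2 + 3*1**2)) = -5611*(1 + 3*(-2 + 3*1)) = -5611*(1 + 3*(-2 + 3)) = -5611*(1 + 3*1) = -5611*(1 + 3) = -5611*4 = -22444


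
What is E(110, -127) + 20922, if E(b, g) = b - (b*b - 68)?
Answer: 9000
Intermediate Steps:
E(b, g) = 68 + b - b² (E(b, g) = b - (b² - 68) = b - (-68 + b²) = b + (68 - b²) = 68 + b - b²)
E(110, -127) + 20922 = (68 + 110 - 1*110²) + 20922 = (68 + 110 - 1*12100) + 20922 = (68 + 110 - 12100) + 20922 = -11922 + 20922 = 9000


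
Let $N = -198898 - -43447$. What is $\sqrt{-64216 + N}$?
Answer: $7 i \sqrt{4483} \approx 468.69 i$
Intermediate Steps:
$N = -155451$ ($N = -198898 + 43447 = -155451$)
$\sqrt{-64216 + N} = \sqrt{-64216 - 155451} = \sqrt{-219667} = 7 i \sqrt{4483}$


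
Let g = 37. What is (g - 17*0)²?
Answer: 1369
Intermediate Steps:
(g - 17*0)² = (37 - 17*0)² = (37 + 0)² = 37² = 1369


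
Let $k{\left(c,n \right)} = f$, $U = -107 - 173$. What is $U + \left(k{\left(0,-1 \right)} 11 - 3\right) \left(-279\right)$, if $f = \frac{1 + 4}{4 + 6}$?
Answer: $- \frac{1955}{2} \approx -977.5$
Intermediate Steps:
$U = -280$ ($U = -107 - 173 = -280$)
$f = \frac{1}{2}$ ($f = \frac{5}{10} = 5 \cdot \frac{1}{10} = \frac{1}{2} \approx 0.5$)
$k{\left(c,n \right)} = \frac{1}{2}$
$U + \left(k{\left(0,-1 \right)} 11 - 3\right) \left(-279\right) = -280 + \left(\frac{1}{2} \cdot 11 - 3\right) \left(-279\right) = -280 + \left(\frac{11}{2} - 3\right) \left(-279\right) = -280 + \frac{5}{2} \left(-279\right) = -280 - \frac{1395}{2} = - \frac{1955}{2}$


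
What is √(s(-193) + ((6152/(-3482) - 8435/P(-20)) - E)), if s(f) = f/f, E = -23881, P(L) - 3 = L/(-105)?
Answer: √288953927227969/116647 ≈ 145.73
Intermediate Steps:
P(L) = 3 - L/105 (P(L) = 3 + L/(-105) = 3 + L*(-1/105) = 3 - L/105)
s(f) = 1
√(s(-193) + ((6152/(-3482) - 8435/P(-20)) - E)) = √(1 + ((6152/(-3482) - 8435/(3 - 1/105*(-20))) - 1*(-23881))) = √(1 + ((6152*(-1/3482) - 8435/(3 + 4/21)) + 23881)) = √(1 + ((-3076/1741 - 8435/67/21) + 23881)) = √(1 + ((-3076/1741 - 8435*21/67) + 23881)) = √(1 + ((-3076/1741 - 177135/67) + 23881)) = √(1 + (-308598127/116647 + 23881)) = √(1 + 2477048880/116647) = √(2477165527/116647) = √288953927227969/116647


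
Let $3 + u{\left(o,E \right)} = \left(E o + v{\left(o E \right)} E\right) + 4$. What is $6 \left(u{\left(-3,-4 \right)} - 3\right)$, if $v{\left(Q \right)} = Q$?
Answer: $-228$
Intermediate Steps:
$u{\left(o,E \right)} = 1 + E o + o E^{2}$ ($u{\left(o,E \right)} = -3 + \left(\left(E o + o E E\right) + 4\right) = -3 + \left(\left(E o + E o E\right) + 4\right) = -3 + \left(\left(E o + o E^{2}\right) + 4\right) = -3 + \left(4 + E o + o E^{2}\right) = 1 + E o + o E^{2}$)
$6 \left(u{\left(-3,-4 \right)} - 3\right) = 6 \left(\left(1 - -12 - 3 \left(-4\right)^{2}\right) - 3\right) = 6 \left(\left(1 + 12 - 48\right) - 3\right) = 6 \left(-35 - 3\right) = 6 \left(-38\right) = -228$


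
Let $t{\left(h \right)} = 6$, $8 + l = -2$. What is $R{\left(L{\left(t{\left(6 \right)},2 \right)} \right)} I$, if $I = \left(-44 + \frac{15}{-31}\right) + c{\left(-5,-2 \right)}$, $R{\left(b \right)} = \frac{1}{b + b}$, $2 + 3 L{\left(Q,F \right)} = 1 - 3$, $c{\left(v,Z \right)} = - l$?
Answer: $\frac{3207}{248} \approx 12.931$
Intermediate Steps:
$l = -10$ ($l = -8 - 2 = -10$)
$c{\left(v,Z \right)} = 10$ ($c{\left(v,Z \right)} = \left(-1\right) \left(-10\right) = 10$)
$L{\left(Q,F \right)} = - \frac{4}{3}$ ($L{\left(Q,F \right)} = - \frac{2}{3} + \frac{1 - 3}{3} = - \frac{2}{3} + \frac{1}{3} \left(-2\right) = - \frac{2}{3} - \frac{2}{3} = - \frac{4}{3}$)
$R{\left(b \right)} = \frac{1}{2 b}$
$I = - \frac{1069}{31}$ ($I = \left(-44 + \frac{15}{-31}\right) + 10 = \left(-44 + 15 \left(- \frac{1}{31}\right)\right) + 10 = \left(-44 - \frac{15}{31}\right) + 10 = - \frac{1379}{31} + 10 = - \frac{1069}{31} \approx -34.484$)
$R{\left(L{\left(t{\left(6 \right)},2 \right)} \right)} I = \frac{1}{2 \left(- \frac{4}{3}\right)} \left(- \frac{1069}{31}\right) = \frac{1}{2} \left(- \frac{3}{4}\right) \left(- \frac{1069}{31}\right) = \left(- \frac{3}{8}\right) \left(- \frac{1069}{31}\right) = \frac{3207}{248}$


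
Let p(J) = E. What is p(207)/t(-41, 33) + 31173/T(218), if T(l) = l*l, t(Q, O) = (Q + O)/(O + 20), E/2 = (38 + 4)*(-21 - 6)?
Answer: 714103035/47524 ≈ 15026.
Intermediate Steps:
E = -2268 (E = 2*((38 + 4)*(-21 - 6)) = 2*(42*(-27)) = 2*(-1134) = -2268)
t(Q, O) = (O + Q)/(20 + O)
p(J) = -2268
T(l) = l**2
p(207)/t(-41, 33) + 31173/T(218) = -2268*(20 + 33)/(33 - 41) + 31173/(218**2) = -2268/(-8/53) + 31173/47524 = -2268*(-53/8) + 31173/47524 = 30051/2 + 31173/47524 = 714103035/47524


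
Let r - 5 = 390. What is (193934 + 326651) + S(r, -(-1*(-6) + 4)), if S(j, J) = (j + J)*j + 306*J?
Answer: 669600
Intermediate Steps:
r = 395 (r = 5 + 390 = 395)
S(j, J) = 306*J + j*(J + j) (S(j, J) = (J + j)*j + 306*J = j*(J + j) + 306*J = 306*J + j*(J + j))
(193934 + 326651) + S(r, -(-1*(-6) + 4)) = (193934 + 326651) + (395**2 + 306*(-(-1*(-6) + 4)) - (-1*(-6) + 4)*395) = 520585 + (156025 + 306*(-(6 + 4)) - (6 + 4)*395) = 520585 + (156025 + 306*(-1*10) - 1*10*395) = 520585 + (156025 + 306*(-10) - 10*395) = 520585 + (156025 - 3060 - 3950) = 520585 + 149015 = 669600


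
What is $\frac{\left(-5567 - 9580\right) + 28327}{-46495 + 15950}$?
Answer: $- \frac{2636}{6109} \approx -0.43149$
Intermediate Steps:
$\frac{\left(-5567 - 9580\right) + 28327}{-46495 + 15950} = \frac{-15147 + 28327}{-30545} = 13180 \left(- \frac{1}{30545}\right) = - \frac{2636}{6109}$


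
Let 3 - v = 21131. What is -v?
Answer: 21128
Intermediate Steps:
v = -21128 (v = 3 - 1*21131 = 3 - 21131 = -21128)
-v = -1*(-21128) = 21128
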